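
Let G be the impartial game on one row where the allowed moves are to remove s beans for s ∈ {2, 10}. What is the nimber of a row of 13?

Compute g(0), g(1), … for moves {2, 10}:
g(0) = mex{} = 0
g(1) = mex{} = 0
g(2) = mex{0} = 1
g(3) = mex{0} = 1
g(4) = mex{1} = 0
g(5) = mex{1} = 0
g(6) = mex{0} = 1
g(7) = mex{0} = 1
g(8) = mex{1} = 0
g(9) = mex{1} = 0
g(10) = mex{0} = 1
g(11) = mex{0} = 1
g(12) = mex{1} = 0
g(13) = mex{1} = 0
So g(13) = 0.

0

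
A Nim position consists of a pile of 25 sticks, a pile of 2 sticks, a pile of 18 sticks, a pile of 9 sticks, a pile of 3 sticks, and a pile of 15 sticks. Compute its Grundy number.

Write each in binary and XOR column by column:
  11001  (25)
  00010  (2)
  10010  (18)
  01001  (9)
  00011  (3)
  01111  (15)
  -----
  01100  (12)

12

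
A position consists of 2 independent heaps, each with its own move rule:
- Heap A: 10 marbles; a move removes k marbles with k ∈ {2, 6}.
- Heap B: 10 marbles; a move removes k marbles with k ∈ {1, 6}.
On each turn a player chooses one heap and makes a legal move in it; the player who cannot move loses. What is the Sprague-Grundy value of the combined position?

0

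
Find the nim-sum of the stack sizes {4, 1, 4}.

1

Compute the nim-sum pairwise:
4 ⊕ 1 = 5
5 ⊕ 4 = 1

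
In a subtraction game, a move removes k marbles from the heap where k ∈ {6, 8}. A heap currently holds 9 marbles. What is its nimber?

Build the Grundy sequence with g(k) = mex{g(k−s) : s ∈ {6, 8}, s ≤ k}:
k:     0  1  2  3  4  5  6  7  8  9
g(k):  0  0  0  0  0  0  1  1  1  1
So g(9) = 1.

1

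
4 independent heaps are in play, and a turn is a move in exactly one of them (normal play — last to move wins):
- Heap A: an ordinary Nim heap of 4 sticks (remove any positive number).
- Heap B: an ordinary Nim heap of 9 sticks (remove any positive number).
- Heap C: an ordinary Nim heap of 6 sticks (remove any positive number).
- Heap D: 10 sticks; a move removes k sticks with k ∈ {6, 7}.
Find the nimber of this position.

Heap A is a plain Nim heap of size 4, so its Grundy value is 4.
Heap B is a plain Nim heap of size 9, so its Grundy value is 9.
Heap C is a plain Nim heap of size 6, so its Grundy value is 6.
Grundy values for heap D (subtraction set {6, 7}):
k:     0  1  2  3  4  5  6  7  8  9 10
g(k):  0  0  0  0  0  0  1  1  1  1  1
So g(10) = 1.
The value of a disjunctive sum is the nim-sum of the parts.
Combined value = 4 XOR 9 XOR 6 XOR 1 = 10.

10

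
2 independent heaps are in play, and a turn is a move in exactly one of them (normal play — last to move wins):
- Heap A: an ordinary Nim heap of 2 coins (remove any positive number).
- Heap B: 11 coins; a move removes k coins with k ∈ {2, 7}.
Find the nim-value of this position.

3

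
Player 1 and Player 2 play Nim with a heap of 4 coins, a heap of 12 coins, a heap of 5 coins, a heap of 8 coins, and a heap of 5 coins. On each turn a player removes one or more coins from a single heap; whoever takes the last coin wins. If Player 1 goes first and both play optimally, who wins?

Nim-sum: 4 ⊕ 12 ⊕ 5 ⊕ 8 ⊕ 5 = 0.
The nim-sum is 0, so this is a P-position: the player to move is in a losing position under optimal play; Player 1 is about to move from it and so loses — Player 2 wins.

Player 2 wins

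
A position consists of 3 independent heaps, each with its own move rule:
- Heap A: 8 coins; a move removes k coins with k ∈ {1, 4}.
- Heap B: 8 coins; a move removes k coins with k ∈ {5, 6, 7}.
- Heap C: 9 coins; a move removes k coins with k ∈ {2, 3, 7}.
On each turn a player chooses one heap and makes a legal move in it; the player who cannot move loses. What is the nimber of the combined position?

2

Grundy values for heap A (subtraction set {1, 4}):
g(0) = mex{} = 0
g(1) = mex{0} = 1
g(2) = mex{1} = 0
g(3) = mex{0} = 1
g(4) = mex{0,1} = 2
g(5) = mex{1,2} = 0
g(6) = mex{0} = 1
g(7) = mex{1} = 0
g(8) = mex{0,2} = 1
So g(8) = 1.
Grundy values for heap B (subtraction set {5, 6, 7}):
g(0) = mex{} = 0
g(1) = mex{} = 0
g(2) = mex{} = 0
g(3) = mex{} = 0
g(4) = mex{} = 0
g(5) = mex{0} = 1
g(6) = mex{0} = 1
g(7) = mex{0} = 1
g(8) = mex{0} = 1
So g(8) = 1.
For heap C, compute g(0), g(1), … with moves {2, 3, 7}:
g(0) = mex{} = 0
g(1) = mex{} = 0
g(2) = mex{0} = 1
g(3) = mex{0} = 1
g(4) = mex{0,1} = 2
g(5) = mex{1} = 0
g(6) = mex{1,2} = 0
g(7) = mex{0,2} = 1
g(8) = mex{0} = 1
g(9) = mex{0,1} = 2
So g(9) = 2.
By the Sprague-Grundy theorem, the Grundy value of a sum of independent games is the XOR of the component values.
Combined value = 1 ⊕ 1 ⊕ 2 = 2.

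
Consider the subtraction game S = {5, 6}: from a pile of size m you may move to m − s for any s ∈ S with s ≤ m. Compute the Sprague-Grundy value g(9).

1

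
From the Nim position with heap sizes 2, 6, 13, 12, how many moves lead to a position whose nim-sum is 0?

3

Compute the nim-sum pairwise:
2 ⊕ 6 = 4
4 ⊕ 13 = 9
9 ⊕ 12 = 5
The overall nim-sum is X = 5. A heap of size p has a winning move iff p XOR X < p (reduce it to p XOR X).
  2: 2 XOR 5 = 7 ≥ 2 — no move.
  6: 6 XOR 5 = 3 < 6 — winning move (to 3).
  13: 13 XOR 5 = 8 < 13 — winning move (to 8).
  12: 12 XOR 5 = 9 < 12 — winning move (to 9).
That gives 3 winning moves.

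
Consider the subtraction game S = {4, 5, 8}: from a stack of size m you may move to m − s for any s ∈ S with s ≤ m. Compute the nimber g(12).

Compute g(0), g(1), … for moves {4, 5, 8}:
g(0) = mex{} = 0
g(1) = mex{} = 0
g(2) = mex{} = 0
g(3) = mex{} = 0
g(4) = mex{0} = 1
g(5) = mex{0} = 1
g(6) = mex{0} = 1
g(7) = mex{0} = 1
g(8) = mex{0,1} = 2
g(9) = mex{0,1} = 2
g(10) = mex{0,1} = 2
g(11) = mex{0,1} = 2
g(12) = mex{1,2} = 0
So g(12) = 0.

0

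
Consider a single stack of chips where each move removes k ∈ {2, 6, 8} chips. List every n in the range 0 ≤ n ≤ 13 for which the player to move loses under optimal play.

Grundy values for subtraction set {2, 6, 8}:
g(0) = mex{} = 0
g(1) = mex{} = 0
g(2) = mex{0} = 1
g(3) = mex{0} = 1
g(4) = mex{1} = 0
g(5) = mex{1} = 0
g(6) = mex{0} = 1
g(7) = mex{0} = 1
g(8) = mex{0,1} = 2
g(9) = mex{0,1} = 2
g(10) = mex{0,1,2} = 3
g(11) = mex{0,1,2} = 3
g(12) = mex{0,1,3} = 2
g(13) = mex{0,1,3} = 2
The P-positions (g = 0) in 0..13 are 0, 1, 4, 5.

0, 1, 4, 5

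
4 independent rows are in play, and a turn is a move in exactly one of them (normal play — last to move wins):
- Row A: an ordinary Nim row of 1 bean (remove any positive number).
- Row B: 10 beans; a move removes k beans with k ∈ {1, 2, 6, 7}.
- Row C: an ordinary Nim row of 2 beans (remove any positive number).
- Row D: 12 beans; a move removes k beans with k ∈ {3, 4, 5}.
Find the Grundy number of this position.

0

Row A is a plain Nim row of size 1, so its Grundy value is 1.
Grundy values for row B (subtraction set {1, 2, 6, 7}):
k:     0  1  2  3  4  5  6  7  8  9 10
g(k):  0  1  2  0  1  2  3  4  0  1  2
So g(10) = 2.
Row C is a plain Nim row of size 2, so its Grundy value is 2.
Build the Grundy sequence for row D with g(k) = mex{g(k−s) : s ∈ {3, 4, 5}, s ≤ k}:
g(0) = mex{} = 0
g(1) = mex{} = 0
g(2) = mex{} = 0
g(3) = mex{0} = 1
g(4) = mex{0} = 1
g(5) = mex{0} = 1
g(6) = mex{0,1} = 2
g(7) = mex{0,1} = 2
g(8) = mex{1} = 0
g(9) = mex{1,2} = 0
g(10) = mex{1,2} = 0
g(11) = mex{0,2} = 1
g(12) = mex{0,2} = 1
So g(12) = 1.
By the Sprague-Grundy theorem, the Grundy value of a sum of independent games is the XOR of the component values.
Combined value = 1 ⊕ 2 ⊕ 2 ⊕ 1 = 0.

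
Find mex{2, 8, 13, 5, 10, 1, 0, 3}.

4

The values 0, 1, 2, 3 are all present; 4 is the first non-negative integer missing from the set.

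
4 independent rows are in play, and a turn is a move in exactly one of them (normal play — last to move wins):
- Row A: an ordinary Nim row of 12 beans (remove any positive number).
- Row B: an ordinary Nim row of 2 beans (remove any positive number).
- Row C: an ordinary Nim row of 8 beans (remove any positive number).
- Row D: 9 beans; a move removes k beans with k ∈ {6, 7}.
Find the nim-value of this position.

Row A is a plain Nim row of size 12, so its Grundy value is 12.
Row B is a plain Nim row of size 2, so its Grundy value is 2.
Row C is a plain Nim row of size 8, so its Grundy value is 8.
Grundy values for row D (subtraction set {6, 7}):
k:     0  1  2  3  4  5  6  7  8  9
g(k):  0  0  0  0  0  0  1  1  1  1
So g(9) = 1.
By the Sprague-Grundy theorem, the Grundy value of a sum of independent games is the XOR of the component values.
Combined value = 12 XOR 2 XOR 8 XOR 1 = 7.

7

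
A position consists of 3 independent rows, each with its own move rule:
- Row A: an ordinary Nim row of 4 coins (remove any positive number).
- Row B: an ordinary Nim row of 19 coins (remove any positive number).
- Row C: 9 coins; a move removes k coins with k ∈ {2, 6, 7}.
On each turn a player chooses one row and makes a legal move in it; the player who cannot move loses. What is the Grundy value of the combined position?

23

Row A is a plain Nim row of size 4, so its Grundy value is 4.
Row B is a plain Nim row of size 19, so its Grundy value is 19.
For row C, compute g(0), g(1), … with moves {2, 6, 7}:
k:     0  1  2  3  4  5  6  7  8  9
g(k):  0  0  1  1  0  0  1  1  2  0
So g(9) = 0.
The value of a disjunctive sum is the nim-sum of the parts.
Combined value = 4 ⊕ 19 ⊕ 0 = 23.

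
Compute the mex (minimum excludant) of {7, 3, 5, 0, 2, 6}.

1

0 is in the set but 1 is not, so the mex is 1.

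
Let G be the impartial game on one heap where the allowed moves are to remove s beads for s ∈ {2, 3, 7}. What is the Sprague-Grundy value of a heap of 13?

Grundy values for subtraction set {2, 3, 7}:
k:     0  1  2  3  4  5  6  7  8  9 10 11 12 13
g(k):  0  0  1  1  2  0  0  1  1  2  0  0  1  1
So g(13) = 1.

1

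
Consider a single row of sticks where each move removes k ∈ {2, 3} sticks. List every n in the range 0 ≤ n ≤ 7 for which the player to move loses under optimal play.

Compute g(0), g(1), … for moves {2, 3}:
k:     0  1  2  3  4  5  6  7
g(k):  0  0  1  1  2  0  0  1
The P-positions (g = 0) in 0..7 are 0, 1, 5, 6.

0, 1, 5, 6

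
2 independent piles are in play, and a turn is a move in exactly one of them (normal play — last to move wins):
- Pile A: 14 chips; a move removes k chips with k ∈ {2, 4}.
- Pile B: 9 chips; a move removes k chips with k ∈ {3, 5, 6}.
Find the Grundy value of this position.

1

For pile A, compute g(0), g(1), … with moves {2, 4}:
k:     0  1  2  3  4  5  6  7  8  9 10 11 12 13 14
g(k):  0  0  1  1  2  2  0  0  1  1  2  2  0  0  1
So g(14) = 1.
Grundy values for pile B (subtraction set {3, 5, 6}):
g(0) = mex{} = 0
g(1) = mex{} = 0
g(2) = mex{} = 0
g(3) = mex{0} = 1
g(4) = mex{0} = 1
g(5) = mex{0} = 1
g(6) = mex{0,1} = 2
g(7) = mex{0,1} = 2
g(8) = mex{0,1} = 2
g(9) = mex{1,2} = 0
So g(9) = 0.
The value of a disjunctive sum is the nim-sum of the parts.
Combined value = 1 ⊕ 0 = 1.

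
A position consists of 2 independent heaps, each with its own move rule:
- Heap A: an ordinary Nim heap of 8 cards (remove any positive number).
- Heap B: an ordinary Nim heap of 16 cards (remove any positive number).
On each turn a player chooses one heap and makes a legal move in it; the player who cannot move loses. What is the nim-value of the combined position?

24

Heap A is a plain Nim heap of size 8, so its Grundy value is 8.
Heap B is a plain Nim heap of size 16, so its Grundy value is 16.
The value of a disjunctive sum is the nim-sum of the parts.
Combined value = 8 ⊕ 16 = 24.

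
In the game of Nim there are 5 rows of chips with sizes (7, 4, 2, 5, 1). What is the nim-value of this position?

5

Nim-sum: 7 ⊕ 4 ⊕ 2 ⊕ 5 ⊕ 1 = 5.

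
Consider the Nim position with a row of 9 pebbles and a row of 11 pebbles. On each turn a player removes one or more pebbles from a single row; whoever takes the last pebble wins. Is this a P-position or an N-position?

N-position

Nim-sum: 9 XOR 11 = 2.
The nim-sum is 2 ≠ 0, so this is an N-position: the player to move can win.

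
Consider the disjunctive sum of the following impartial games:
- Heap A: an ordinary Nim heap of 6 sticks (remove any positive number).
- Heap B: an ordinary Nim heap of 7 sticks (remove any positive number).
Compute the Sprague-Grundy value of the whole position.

Heap A is a plain Nim heap of size 6, so its Grundy value is 6.
Heap B is a plain Nim heap of size 7, so its Grundy value is 7.
The value of a disjunctive sum is the nim-sum of the parts.
Combined value = 6 XOR 7 = 1.

1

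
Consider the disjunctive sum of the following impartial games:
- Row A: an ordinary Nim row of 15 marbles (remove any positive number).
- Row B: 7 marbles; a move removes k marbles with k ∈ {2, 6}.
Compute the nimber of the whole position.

14

Row A is a plain Nim row of size 15, so its Grundy value is 15.
Grundy values for row B (subtraction set {2, 6}):
k:     0  1  2  3  4  5  6  7
g(k):  0  0  1  1  0  0  1  1
So g(7) = 1.
By the Sprague-Grundy theorem, the Grundy value of a sum of independent games is the XOR of the component values.
Combined value = 15 ⊕ 1 = 14.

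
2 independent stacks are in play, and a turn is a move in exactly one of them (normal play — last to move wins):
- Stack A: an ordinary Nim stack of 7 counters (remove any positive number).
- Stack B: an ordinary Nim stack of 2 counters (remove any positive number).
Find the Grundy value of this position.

5

Stack A is a plain Nim stack of size 7, so its Grundy value is 7.
Stack B is a plain Nim stack of size 2, so its Grundy value is 2.
By the Sprague-Grundy theorem, the Grundy value of a sum of independent games is the XOR of the component values.
Combined value = 7 ⊕ 2 = 5.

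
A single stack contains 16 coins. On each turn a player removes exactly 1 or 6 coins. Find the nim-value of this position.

0

Grundy values for subtraction set {1, 6}:
k:     0  1  2  3  4  5  6  7  8  9 10 11 12 13 14 15 16
g(k):  0  1  0  1  0  1  2  0  1  0  1  0  1  2  0  1  0
So g(16) = 0.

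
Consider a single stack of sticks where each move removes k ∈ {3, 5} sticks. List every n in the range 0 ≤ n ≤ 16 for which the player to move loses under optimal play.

Build the Grundy sequence with g(k) = mex{g(k−s) : s ∈ {3, 5}, s ≤ k}:
k:     0  1  2  3  4  5  6  7  8  9 10 11 12 13 14 15 16
g(k):  0  0  0  1  1  1  2  2  0  0  0  1  1  1  2  2  0
The P-positions (g = 0) in 0..16 are 0, 1, 2, 8, 9, 10, 16.

0, 1, 2, 8, 9, 10, 16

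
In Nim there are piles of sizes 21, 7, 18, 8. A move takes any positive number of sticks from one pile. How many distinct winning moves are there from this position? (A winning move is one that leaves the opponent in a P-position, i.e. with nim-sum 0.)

1

Bitwise XOR of the heap sizes:
  10101  (21)
  00111  (7)
  10010  (18)
  01000  (8)
  -----
  01000  (8)
The overall nim-sum is X = 8. A pile of size p has a winning move iff p XOR X < p (reduce it to p XOR X).
  21: 21 XOR 8 = 29 ≥ 21 — no move.
  7: 7 XOR 8 = 15 ≥ 7 — no move.
  18: 18 XOR 8 = 26 ≥ 18 — no move.
  8: 8 XOR 8 = 0 < 8 — winning move (to 0).
That gives 1 winning move.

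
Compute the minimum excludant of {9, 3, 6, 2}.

0 is not in the set, so the mex is 0.

0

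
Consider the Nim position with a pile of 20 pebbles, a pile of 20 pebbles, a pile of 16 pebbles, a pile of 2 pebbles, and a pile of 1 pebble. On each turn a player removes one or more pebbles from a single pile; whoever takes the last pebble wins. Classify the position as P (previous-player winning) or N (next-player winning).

Bitwise XOR of the heap sizes:
  10100  (20)
  10100  (20)
  10000  (16)
  00010  (2)
  00001  (1)
  -----
  10011  (19)
The nim-sum is 19 ≠ 0, so this is an N-position: the player to move can win.

N-position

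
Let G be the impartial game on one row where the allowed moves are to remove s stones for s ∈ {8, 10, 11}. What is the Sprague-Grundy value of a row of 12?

Grundy values for subtraction set {8, 10, 11}:
g(0) = mex{} = 0
g(1) = mex{} = 0
g(2) = mex{} = 0
g(3) = mex{} = 0
g(4) = mex{} = 0
g(5) = mex{} = 0
g(6) = mex{} = 0
g(7) = mex{} = 0
g(8) = mex{0} = 1
g(9) = mex{0} = 1
g(10) = mex{0} = 1
g(11) = mex{0} = 1
g(12) = mex{0} = 1
So g(12) = 1.

1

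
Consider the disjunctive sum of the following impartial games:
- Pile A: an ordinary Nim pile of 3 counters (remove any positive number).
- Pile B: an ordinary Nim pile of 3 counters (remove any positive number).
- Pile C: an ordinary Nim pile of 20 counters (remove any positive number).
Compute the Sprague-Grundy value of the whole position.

20

Pile A is a plain Nim pile of size 3, so its Grundy value is 3.
Pile B is a plain Nim pile of size 3, so its Grundy value is 3.
Pile C is a plain Nim pile of size 20, so its Grundy value is 20.
The value of a disjunctive sum is the nim-sum of the parts.
Combined value = 3 ⊕ 3 ⊕ 20 = 20.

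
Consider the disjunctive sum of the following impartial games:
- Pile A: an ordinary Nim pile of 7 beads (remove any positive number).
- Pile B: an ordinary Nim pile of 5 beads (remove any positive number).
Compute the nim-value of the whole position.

Pile A is a plain Nim pile of size 7, so its Grundy value is 7.
Pile B is a plain Nim pile of size 5, so its Grundy value is 5.
The value of a disjunctive sum is the nim-sum of the parts.
Combined value = 7 ⊕ 5 = 2.

2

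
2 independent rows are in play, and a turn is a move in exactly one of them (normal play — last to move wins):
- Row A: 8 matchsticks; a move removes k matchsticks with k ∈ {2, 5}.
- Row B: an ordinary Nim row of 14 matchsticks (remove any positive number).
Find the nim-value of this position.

14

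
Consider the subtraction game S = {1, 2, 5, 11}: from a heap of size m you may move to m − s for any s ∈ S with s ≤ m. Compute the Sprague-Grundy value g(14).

2

Compute g(0), g(1), … for moves {1, 2, 5, 11}:
g(0) = mex{} = 0
g(1) = mex{0} = 1
g(2) = mex{0,1} = 2
g(3) = mex{1,2} = 0
g(4) = mex{0,2} = 1
g(5) = mex{0,1} = 2
g(6) = mex{1,2} = 0
g(7) = mex{0,2} = 1
g(8) = mex{0,1} = 2
g(9) = mex{1,2} = 0
g(10) = mex{0,2} = 1
g(11) = mex{0,1} = 2
g(12) = mex{1,2} = 0
g(13) = mex{0,2} = 1
g(14) = mex{0,1} = 2
So g(14) = 2.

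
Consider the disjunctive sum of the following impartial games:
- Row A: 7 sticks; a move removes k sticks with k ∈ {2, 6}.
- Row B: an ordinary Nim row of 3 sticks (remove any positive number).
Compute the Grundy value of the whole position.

Grundy values for row A (subtraction set {2, 6}):
g(0) = mex{} = 0
g(1) = mex{} = 0
g(2) = mex{0} = 1
g(3) = mex{0} = 1
g(4) = mex{1} = 0
g(5) = mex{1} = 0
g(6) = mex{0} = 1
g(7) = mex{0} = 1
So g(7) = 1.
Row B is a plain Nim row of size 3, so its Grundy value is 3.
By the Sprague-Grundy theorem, the Grundy value of a sum of independent games is the XOR of the component values.
Combined value = 1 ⊕ 3 = 2.

2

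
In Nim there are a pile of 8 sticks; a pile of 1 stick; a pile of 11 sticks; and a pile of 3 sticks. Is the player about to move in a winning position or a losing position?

Write each in binary and XOR column by column:
  1000  (8)
  0001  (1)
  1011  (11)
  0011  (3)
  ----
  0001  (1)
The nim-sum is 1 ≠ 0, so this is an N-position: the player to move can win.

Winning position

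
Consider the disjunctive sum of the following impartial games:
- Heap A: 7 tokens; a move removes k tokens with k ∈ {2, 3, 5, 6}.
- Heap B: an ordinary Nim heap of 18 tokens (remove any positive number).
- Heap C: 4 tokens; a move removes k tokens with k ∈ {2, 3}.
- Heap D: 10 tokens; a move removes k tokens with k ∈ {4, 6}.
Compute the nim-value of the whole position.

19

Grundy values for heap A (subtraction set {2, 3, 5, 6}):
k:     0  1  2  3  4  5  6  7
g(k):  0  0  1  1  2  2  3  3
So g(7) = 3.
Heap B is a plain Nim heap of size 18, so its Grundy value is 18.
For heap C, compute g(0), g(1), … with moves {2, 3}:
k:     0  1  2  3  4
g(k):  0  0  1  1  2
So g(4) = 2.
Build the Grundy sequence for heap D with g(k) = mex{g(k−s) : s ∈ {4, 6}, s ≤ k}:
k:     0  1  2  3  4  5  6  7  8  9 10
g(k):  0  0  0  0  1  1  1  1  2  2  0
So g(10) = 0.
The value of a disjunctive sum is the nim-sum of the parts.
Combined value = 3 ⊕ 18 ⊕ 2 ⊕ 0 = 19.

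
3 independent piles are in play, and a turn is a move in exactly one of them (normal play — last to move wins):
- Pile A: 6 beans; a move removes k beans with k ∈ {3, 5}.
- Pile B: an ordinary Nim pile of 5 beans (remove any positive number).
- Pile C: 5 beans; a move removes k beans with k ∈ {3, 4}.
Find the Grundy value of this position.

6

For pile A, compute g(0), g(1), … with moves {3, 5}:
g(0) = mex{} = 0
g(1) = mex{} = 0
g(2) = mex{} = 0
g(3) = mex{0} = 1
g(4) = mex{0} = 1
g(5) = mex{0} = 1
g(6) = mex{0,1} = 2
So g(6) = 2.
Pile B is a plain Nim pile of size 5, so its Grundy value is 5.
Build the Grundy sequence for pile C with g(k) = mex{g(k−s) : s ∈ {3, 4}, s ≤ k}:
g(0) = mex{} = 0
g(1) = mex{} = 0
g(2) = mex{} = 0
g(3) = mex{0} = 1
g(4) = mex{0} = 1
g(5) = mex{0} = 1
So g(5) = 1.
By the Sprague-Grundy theorem, the Grundy value of a sum of independent games is the XOR of the component values.
Combined value = 2 XOR 5 XOR 1 = 6.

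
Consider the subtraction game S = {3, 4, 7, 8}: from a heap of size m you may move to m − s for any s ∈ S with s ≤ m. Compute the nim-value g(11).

0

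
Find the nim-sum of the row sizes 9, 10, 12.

15

Write each in binary and XOR column by column:
  1001  (9)
  1010  (10)
  1100  (12)
  ----
  1111  (15)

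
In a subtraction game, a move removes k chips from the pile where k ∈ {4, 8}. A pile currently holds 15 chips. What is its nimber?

0

Build the Grundy sequence with g(k) = mex{g(k−s) : s ∈ {4, 8}, s ≤ k}:
k:     0  1  2  3  4  5  6  7  8  9 10 11 12 13 14 15
g(k):  0  0  0  0  1  1  1  1  2  2  2  2  0  0  0  0
So g(15) = 0.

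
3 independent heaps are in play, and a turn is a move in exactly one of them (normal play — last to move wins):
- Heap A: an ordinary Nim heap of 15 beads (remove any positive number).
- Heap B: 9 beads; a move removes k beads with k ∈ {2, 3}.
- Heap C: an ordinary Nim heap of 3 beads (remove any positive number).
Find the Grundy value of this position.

14

Heap A is a plain Nim heap of size 15, so its Grundy value is 15.
Build the Grundy sequence for heap B with g(k) = mex{g(k−s) : s ∈ {2, 3}, s ≤ k}:
g(0) = mex{} = 0
g(1) = mex{} = 0
g(2) = mex{0} = 1
g(3) = mex{0} = 1
g(4) = mex{0,1} = 2
g(5) = mex{1} = 0
g(6) = mex{1,2} = 0
g(7) = mex{0,2} = 1
g(8) = mex{0} = 1
g(9) = mex{0,1} = 2
So g(9) = 2.
Heap C is a plain Nim heap of size 3, so its Grundy value is 3.
The value of a disjunctive sum is the nim-sum of the parts.
Combined value = 15 ⊕ 2 ⊕ 3 = 14.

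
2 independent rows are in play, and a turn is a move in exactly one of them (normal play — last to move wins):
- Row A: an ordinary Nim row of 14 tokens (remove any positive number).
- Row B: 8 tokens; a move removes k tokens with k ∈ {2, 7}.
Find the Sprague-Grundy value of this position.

12

Row A is a plain Nim row of size 14, so its Grundy value is 14.
Grundy values for row B (subtraction set {2, 7}):
k:     0  1  2  3  4  5  6  7  8
g(k):  0  0  1  1  0  0  1  1  2
So g(8) = 2.
By the Sprague-Grundy theorem, the Grundy value of a sum of independent games is the XOR of the component values.
Combined value = 14 ⊕ 2 = 12.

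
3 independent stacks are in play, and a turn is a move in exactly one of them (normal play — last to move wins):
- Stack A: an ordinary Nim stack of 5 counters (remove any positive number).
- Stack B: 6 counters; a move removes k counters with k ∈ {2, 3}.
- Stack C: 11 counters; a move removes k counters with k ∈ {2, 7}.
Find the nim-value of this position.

Stack A is a plain Nim stack of size 5, so its Grundy value is 5.
Build the Grundy sequence for stack B with g(k) = mex{g(k−s) : s ∈ {2, 3}, s ≤ k}:
k:     0  1  2  3  4  5  6
g(k):  0  0  1  1  2  0  0
So g(6) = 0.
Build the Grundy sequence for stack C with g(k) = mex{g(k−s) : s ∈ {2, 7}, s ≤ k}:
g(0) = mex{} = 0
g(1) = mex{} = 0
g(2) = mex{0} = 1
g(3) = mex{0} = 1
g(4) = mex{1} = 0
g(5) = mex{1} = 0
g(6) = mex{0} = 1
g(7) = mex{0} = 1
g(8) = mex{0,1} = 2
g(9) = mex{1} = 0
g(10) = mex{1,2} = 0
g(11) = mex{0} = 1
So g(11) = 1.
The value of a disjunctive sum is the nim-sum of the parts.
Combined value = 5 ⊕ 0 ⊕ 1 = 4.

4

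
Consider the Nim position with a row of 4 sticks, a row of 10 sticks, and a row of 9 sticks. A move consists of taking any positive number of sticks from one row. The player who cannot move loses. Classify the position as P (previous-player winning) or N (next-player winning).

Nim-sum: 4 XOR 10 XOR 9 = 7.
The nim-sum is 7 ≠ 0, so this is an N-position: the player to move can win.

N-position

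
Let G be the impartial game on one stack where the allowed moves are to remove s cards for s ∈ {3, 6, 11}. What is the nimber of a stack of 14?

Build the Grundy sequence with g(k) = mex{g(k−s) : s ∈ {3, 6, 11}, s ≤ k}:
g(0) = mex{} = 0
g(1) = mex{} = 0
g(2) = mex{} = 0
g(3) = mex{0} = 1
g(4) = mex{0} = 1
g(5) = mex{0} = 1
g(6) = mex{0,1} = 2
g(7) = mex{0,1} = 2
g(8) = mex{0,1} = 2
g(9) = mex{1,2} = 0
g(10) = mex{1,2} = 0
g(11) = mex{0,1,2} = 3
g(12) = mex{0,2} = 1
g(13) = mex{0,2} = 1
g(14) = mex{1,2,3} = 0
So g(14) = 0.

0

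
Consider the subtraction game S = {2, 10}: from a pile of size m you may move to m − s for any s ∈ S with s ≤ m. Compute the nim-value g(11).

1

Build the Grundy sequence with g(k) = mex{g(k−s) : s ∈ {2, 10}, s ≤ k}:
g(0) = mex{} = 0
g(1) = mex{} = 0
g(2) = mex{0} = 1
g(3) = mex{0} = 1
g(4) = mex{1} = 0
g(5) = mex{1} = 0
g(6) = mex{0} = 1
g(7) = mex{0} = 1
g(8) = mex{1} = 0
g(9) = mex{1} = 0
g(10) = mex{0} = 1
g(11) = mex{0} = 1
So g(11) = 1.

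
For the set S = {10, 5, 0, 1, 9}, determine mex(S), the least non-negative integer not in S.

2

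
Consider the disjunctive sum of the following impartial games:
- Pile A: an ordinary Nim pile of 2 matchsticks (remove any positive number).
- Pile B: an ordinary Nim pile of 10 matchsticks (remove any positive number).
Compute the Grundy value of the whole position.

Pile A is a plain Nim pile of size 2, so its Grundy value is 2.
Pile B is a plain Nim pile of size 10, so its Grundy value is 10.
The value of a disjunctive sum is the nim-sum of the parts.
Combined value = 2 ⊕ 10 = 8.

8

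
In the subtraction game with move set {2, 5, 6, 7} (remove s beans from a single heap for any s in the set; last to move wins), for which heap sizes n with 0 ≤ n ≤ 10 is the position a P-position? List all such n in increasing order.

0, 1, 4

Grundy values for subtraction set {2, 5, 6, 7}:
g(0) = mex{} = 0
g(1) = mex{} = 0
g(2) = mex{0} = 1
g(3) = mex{0} = 1
g(4) = mex{1} = 0
g(5) = mex{0,1} = 2
g(6) = mex{0} = 1
g(7) = mex{0,1,2} = 3
g(8) = mex{0,1} = 2
g(9) = mex{0,1,3} = 2
g(10) = mex{0,1,2} = 3
The P-positions (g = 0) in 0..10 are 0, 1, 4.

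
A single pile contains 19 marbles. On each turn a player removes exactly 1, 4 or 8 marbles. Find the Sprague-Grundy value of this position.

0

Compute g(0), g(1), … for moves {1, 4, 8}:
k:     0  1  2  3  4  5  6  7  8  9 10 11 12 13 14 15 16 17 18 19
g(k):  0  1  0  1  2  0  1  0  1  2  3  2  0  1  0  1  2  0  1  0
So g(19) = 0.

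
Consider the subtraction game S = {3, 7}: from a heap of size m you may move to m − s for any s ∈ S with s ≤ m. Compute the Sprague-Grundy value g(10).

0

Compute g(0), g(1), … for moves {3, 7}:
g(0) = mex{} = 0
g(1) = mex{} = 0
g(2) = mex{} = 0
g(3) = mex{0} = 1
g(4) = mex{0} = 1
g(5) = mex{0} = 1
g(6) = mex{1} = 0
g(7) = mex{0,1} = 2
g(8) = mex{0,1} = 2
g(9) = mex{0} = 1
g(10) = mex{1,2} = 0
So g(10) = 0.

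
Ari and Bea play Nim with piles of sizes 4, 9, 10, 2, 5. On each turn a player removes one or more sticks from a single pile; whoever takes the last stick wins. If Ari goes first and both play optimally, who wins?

Bea wins

Write each in binary and XOR column by column:
  0100  (4)
  1001  (9)
  1010  (10)
  0010  (2)
  0101  (5)
  ----
  0000  (0)
The nim-sum is 0, so this is a P-position: the player to move is in a losing position under optimal play; Ari is about to move from it and so loses — Bea wins.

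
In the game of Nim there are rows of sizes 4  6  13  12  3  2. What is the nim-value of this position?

2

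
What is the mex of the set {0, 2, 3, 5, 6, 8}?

1

0 is in the set but 1 is not, so the mex is 1.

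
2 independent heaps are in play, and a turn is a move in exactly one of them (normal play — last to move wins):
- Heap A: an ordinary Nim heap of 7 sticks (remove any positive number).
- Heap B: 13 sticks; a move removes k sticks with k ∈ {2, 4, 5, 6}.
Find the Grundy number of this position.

5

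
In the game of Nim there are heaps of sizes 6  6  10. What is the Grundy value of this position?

10

In binary:
  0110  (6)
  0110  (6)
  1010  (10)
  ----
  1010  (10)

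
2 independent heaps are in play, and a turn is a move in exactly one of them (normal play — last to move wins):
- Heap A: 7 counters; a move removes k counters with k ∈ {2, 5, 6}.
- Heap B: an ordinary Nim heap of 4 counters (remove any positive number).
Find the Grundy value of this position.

7

Build the Grundy sequence for heap A with g(k) = mex{g(k−s) : s ∈ {2, 5, 6}, s ≤ k}:
k:     0  1  2  3  4  5  6  7
g(k):  0  0  1  1  0  2  1  3
So g(7) = 3.
Heap B is a plain Nim heap of size 4, so its Grundy value is 4.
By the Sprague-Grundy theorem, the Grundy value of a sum of independent games is the XOR of the component values.
Combined value = 3 ⊕ 4 = 7.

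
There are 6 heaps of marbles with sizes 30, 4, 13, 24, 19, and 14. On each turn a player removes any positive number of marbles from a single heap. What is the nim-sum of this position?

18

Nim-sum: 30 XOR 4 XOR 13 XOR 24 XOR 19 XOR 14 = 18.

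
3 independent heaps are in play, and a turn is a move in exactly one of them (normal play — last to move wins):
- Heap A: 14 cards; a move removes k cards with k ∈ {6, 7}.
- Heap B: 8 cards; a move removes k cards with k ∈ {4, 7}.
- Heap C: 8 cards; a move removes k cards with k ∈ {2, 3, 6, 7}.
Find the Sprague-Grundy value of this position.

0

Build the Grundy sequence for heap A with g(k) = mex{g(k−s) : s ∈ {6, 7}, s ≤ k}:
k:     0  1  2  3  4  5  6  7  8  9 10 11 12 13 14
g(k):  0  0  0  0  0  0  1  1  1  1  1  1  2  0  0
So g(14) = 0.
Grundy values for heap B (subtraction set {4, 7}):
k:     0  1  2  3  4  5  6  7  8
g(k):  0  0  0  0  1  1  1  1  2
So g(8) = 2.
Build the Grundy sequence for heap C with g(k) = mex{g(k−s) : s ∈ {2, 3, 6, 7}, s ≤ k}:
g(0) = mex{} = 0
g(1) = mex{} = 0
g(2) = mex{0} = 1
g(3) = mex{0} = 1
g(4) = mex{0,1} = 2
g(5) = mex{1} = 0
g(6) = mex{0,1,2} = 3
g(7) = mex{0,2} = 1
g(8) = mex{0,1,3} = 2
So g(8) = 2.
The value of a disjunctive sum is the nim-sum of the parts.
Combined value = 0 ⊕ 2 ⊕ 2 = 0.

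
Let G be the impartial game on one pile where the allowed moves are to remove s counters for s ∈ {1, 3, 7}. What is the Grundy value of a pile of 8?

Build the Grundy sequence with g(k) = mex{g(k−s) : s ∈ {1, 3, 7}, s ≤ k}:
g(0) = mex{} = 0
g(1) = mex{0} = 1
g(2) = mex{1} = 0
g(3) = mex{0} = 1
g(4) = mex{1} = 0
g(5) = mex{0} = 1
g(6) = mex{1} = 0
g(7) = mex{0} = 1
g(8) = mex{1} = 0
So g(8) = 0.

0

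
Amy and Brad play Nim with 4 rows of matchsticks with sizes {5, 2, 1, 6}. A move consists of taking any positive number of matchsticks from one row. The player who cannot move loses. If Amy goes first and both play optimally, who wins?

Compute the nim-sum pairwise:
5 ⊕ 2 = 7
7 ⊕ 1 = 6
6 ⊕ 6 = 0
The nim-sum is 0, so this is a P-position: the player to move is in a losing position under optimal play; Amy is about to move from it and so loses — Brad wins.

Brad wins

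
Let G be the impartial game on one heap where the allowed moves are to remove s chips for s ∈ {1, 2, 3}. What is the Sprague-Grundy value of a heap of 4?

Build the Grundy sequence with g(k) = mex{g(k−s) : s ∈ {1, 2, 3}, s ≤ k}:
k:     0  1  2  3  4
g(k):  0  1  2  3  0
So g(4) = 0.

0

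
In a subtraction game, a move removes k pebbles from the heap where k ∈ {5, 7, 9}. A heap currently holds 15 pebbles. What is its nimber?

Build the Grundy sequence with g(k) = mex{g(k−s) : s ∈ {5, 7, 9}, s ≤ k}:
k:     0  1  2  3  4  5  6  7  8  9 10 11 12 13 14 15
g(k):  0  0  0  0  0  1  1  1  1  1  2  2  2  2  0  0
So g(15) = 0.

0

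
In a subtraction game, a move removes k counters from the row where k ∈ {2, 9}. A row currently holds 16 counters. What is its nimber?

0

Build the Grundy sequence with g(k) = mex{g(k−s) : s ∈ {2, 9}, s ≤ k}:
k:     0  1  2  3  4  5  6  7  8  9 10 11 12 13 14 15 16
g(k):  0  0  1  1  0  0  1  1  0  2  1  0  0  1  1  0  0
So g(16) = 0.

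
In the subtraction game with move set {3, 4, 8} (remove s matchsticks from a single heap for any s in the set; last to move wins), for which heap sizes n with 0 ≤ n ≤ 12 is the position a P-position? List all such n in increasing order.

0, 1, 2, 7, 12

Grundy values for subtraction set {3, 4, 8}:
k:     0  1  2  3  4  5  6  7  8  9 10 11 12
g(k):  0  0  0  1  1  1  2  0  2  3  1  3  0
The P-positions (g = 0) in 0..12 are 0, 1, 2, 7, 12.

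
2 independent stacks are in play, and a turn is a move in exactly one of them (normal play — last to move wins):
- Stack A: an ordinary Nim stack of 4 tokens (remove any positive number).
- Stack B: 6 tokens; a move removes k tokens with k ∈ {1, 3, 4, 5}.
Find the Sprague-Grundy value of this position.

6

Stack A is a plain Nim stack of size 4, so its Grundy value is 4.
For stack B, compute g(0), g(1), … with moves {1, 3, 4, 5}:
k:     0  1  2  3  4  5  6
g(k):  0  1  0  1  2  3  2
So g(6) = 2.
By the Sprague-Grundy theorem, the Grundy value of a sum of independent games is the XOR of the component values.
Combined value = 4 ⊕ 2 = 6.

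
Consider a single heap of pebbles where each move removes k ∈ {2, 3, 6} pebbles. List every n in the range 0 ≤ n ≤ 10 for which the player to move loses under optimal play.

0, 1, 5, 9, 10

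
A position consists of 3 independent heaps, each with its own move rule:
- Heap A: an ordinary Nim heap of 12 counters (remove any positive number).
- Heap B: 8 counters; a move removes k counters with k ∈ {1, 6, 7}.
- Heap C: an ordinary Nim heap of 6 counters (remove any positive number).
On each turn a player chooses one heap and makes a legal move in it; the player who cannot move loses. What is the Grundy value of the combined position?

8

Heap A is a plain Nim heap of size 12, so its Grundy value is 12.
For heap B, compute g(0), g(1), … with moves {1, 6, 7}:
g(0) = mex{} = 0
g(1) = mex{0} = 1
g(2) = mex{1} = 0
g(3) = mex{0} = 1
g(4) = mex{1} = 0
g(5) = mex{0} = 1
g(6) = mex{0,1} = 2
g(7) = mex{0,1,2} = 3
g(8) = mex{0,1,3} = 2
So g(8) = 2.
Heap C is a plain Nim heap of size 6, so its Grundy value is 6.
The value of a disjunctive sum is the nim-sum of the parts.
Combined value = 12 ⊕ 2 ⊕ 6 = 8.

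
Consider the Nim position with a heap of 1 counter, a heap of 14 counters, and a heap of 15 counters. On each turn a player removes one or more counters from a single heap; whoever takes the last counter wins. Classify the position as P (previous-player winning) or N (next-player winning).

P-position

Write each in binary and XOR column by column:
  0001  (1)
  1110  (14)
  1111  (15)
  ----
  0000  (0)
The nim-sum is 0, so this is a P-position: the player to move is in a losing position under optimal play.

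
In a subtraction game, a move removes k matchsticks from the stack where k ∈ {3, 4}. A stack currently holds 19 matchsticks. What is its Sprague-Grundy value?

1

Compute g(0), g(1), … for moves {3, 4}:
k:     0  1  2  3  4  5  6  7  8  9 10 11 12 13 14 15 16 17 18 19
g(k):  0  0  0  1  1  1  2  0  0  0  1  1  1  2  0  0  0  1  1  1
So g(19) = 1.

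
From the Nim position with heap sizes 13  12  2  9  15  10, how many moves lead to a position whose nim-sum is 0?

Write each in binary and XOR column by column:
  1101  (13)
  1100  (12)
  0010  (2)
  1001  (9)
  1111  (15)
  1010  (10)
  ----
  1111  (15)
The overall nim-sum is X = 15. A heap of size p has a winning move iff p XOR X < p (reduce it to p XOR X).
  13: 13 XOR 15 = 2 < 13 — winning move (to 2).
  12: 12 XOR 15 = 3 < 12 — winning move (to 3).
  2: 2 XOR 15 = 13 ≥ 2 — no move.
  9: 9 XOR 15 = 6 < 9 — winning move (to 6).
  15: 15 XOR 15 = 0 < 15 — winning move (to 0).
  10: 10 XOR 15 = 5 < 10 — winning move (to 5).
That gives 5 winning moves.

5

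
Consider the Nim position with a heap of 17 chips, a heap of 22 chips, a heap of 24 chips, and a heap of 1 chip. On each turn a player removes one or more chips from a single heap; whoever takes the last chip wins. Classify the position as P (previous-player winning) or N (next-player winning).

N-position

Write each in binary and XOR column by column:
  10001  (17)
  10110  (22)
  11000  (24)
  00001  (1)
  -----
  11110  (30)
The nim-sum is 30 ≠ 0, so this is an N-position: the player to move can win.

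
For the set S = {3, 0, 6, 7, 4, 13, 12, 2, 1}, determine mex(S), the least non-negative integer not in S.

The values 0, 1, 2, 3, 4 are all present; 5 is the first non-negative integer missing from the set.

5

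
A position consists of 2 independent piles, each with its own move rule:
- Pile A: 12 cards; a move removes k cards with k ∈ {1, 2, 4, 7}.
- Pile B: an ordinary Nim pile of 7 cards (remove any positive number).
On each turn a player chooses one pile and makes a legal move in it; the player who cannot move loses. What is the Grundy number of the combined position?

For pile A, compute g(0), g(1), … with moves {1, 2, 4, 7}:
g(0) = mex{} = 0
g(1) = mex{0} = 1
g(2) = mex{0,1} = 2
g(3) = mex{1,2} = 0
g(4) = mex{0,2} = 1
g(5) = mex{0,1} = 2
g(6) = mex{1,2} = 0
g(7) = mex{0,2} = 1
g(8) = mex{0,1} = 2
g(9) = mex{1,2} = 0
g(10) = mex{0,2} = 1
g(11) = mex{0,1} = 2
g(12) = mex{1,2} = 0
So g(12) = 0.
Pile B is a plain Nim pile of size 7, so its Grundy value is 7.
The value of a disjunctive sum is the nim-sum of the parts.
Combined value = 0 ⊕ 7 = 7.

7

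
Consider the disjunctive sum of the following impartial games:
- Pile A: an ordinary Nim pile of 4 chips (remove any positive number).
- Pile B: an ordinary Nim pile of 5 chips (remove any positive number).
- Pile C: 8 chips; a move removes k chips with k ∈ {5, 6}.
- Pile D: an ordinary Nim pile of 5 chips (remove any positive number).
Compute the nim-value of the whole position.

Pile A is a plain Nim pile of size 4, so its Grundy value is 4.
Pile B is a plain Nim pile of size 5, so its Grundy value is 5.
For pile C, compute g(0), g(1), … with moves {5, 6}:
k:     0  1  2  3  4  5  6  7  8
g(k):  0  0  0  0  0  1  1  1  1
So g(8) = 1.
Pile D is a plain Nim pile of size 5, so its Grundy value is 5.
By the Sprague-Grundy theorem, the Grundy value of a sum of independent games is the XOR of the component values.
Combined value = 4 XOR 5 XOR 1 XOR 5 = 5.

5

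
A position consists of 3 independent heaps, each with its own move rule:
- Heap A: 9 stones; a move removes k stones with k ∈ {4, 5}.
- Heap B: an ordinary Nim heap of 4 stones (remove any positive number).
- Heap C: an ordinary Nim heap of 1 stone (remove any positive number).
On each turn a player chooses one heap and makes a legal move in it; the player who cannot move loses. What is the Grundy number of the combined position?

5

Build the Grundy sequence for heap A with g(k) = mex{g(k−s) : s ∈ {4, 5}, s ≤ k}:
k:     0  1  2  3  4  5  6  7  8  9
g(k):  0  0  0  0  1  1  1  1  2  0
So g(9) = 0.
Heap B is a plain Nim heap of size 4, so its Grundy value is 4.
Heap C is a plain Nim heap of size 1, so its Grundy value is 1.
The value of a disjunctive sum is the nim-sum of the parts.
Combined value = 0 XOR 4 XOR 1 = 5.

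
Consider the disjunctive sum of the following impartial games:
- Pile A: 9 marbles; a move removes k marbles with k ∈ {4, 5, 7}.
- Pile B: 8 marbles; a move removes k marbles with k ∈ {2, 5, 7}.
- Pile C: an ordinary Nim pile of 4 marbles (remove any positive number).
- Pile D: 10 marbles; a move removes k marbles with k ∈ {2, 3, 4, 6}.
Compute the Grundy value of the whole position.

Grundy values for pile A (subtraction set {4, 5, 7}):
g(0) = mex{} = 0
g(1) = mex{} = 0
g(2) = mex{} = 0
g(3) = mex{} = 0
g(4) = mex{0} = 1
g(5) = mex{0} = 1
g(6) = mex{0} = 1
g(7) = mex{0} = 1
g(8) = mex{0,1} = 2
g(9) = mex{0,1} = 2
So g(9) = 2.
Build the Grundy sequence for pile B with g(k) = mex{g(k−s) : s ∈ {2, 5, 7}, s ≤ k}:
k:     0  1  2  3  4  5  6  7  8
g(k):  0  0  1  1  0  2  1  3  2
So g(8) = 2.
Pile C is a plain Nim pile of size 4, so its Grundy value is 4.
Build the Grundy sequence for pile D with g(k) = mex{g(k−s) : s ∈ {2, 3, 4, 6}, s ≤ k}:
g(0) = mex{} = 0
g(1) = mex{} = 0
g(2) = mex{0} = 1
g(3) = mex{0} = 1
g(4) = mex{0,1} = 2
g(5) = mex{0,1} = 2
g(6) = mex{0,1,2} = 3
g(7) = mex{0,1,2} = 3
g(8) = mex{1,2,3} = 0
g(9) = mex{1,2,3} = 0
g(10) = mex{0,2,3} = 1
So g(10) = 1.
By the Sprague-Grundy theorem, the Grundy value of a sum of independent games is the XOR of the component values.
Combined value = 2 XOR 2 XOR 4 XOR 1 = 5.

5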